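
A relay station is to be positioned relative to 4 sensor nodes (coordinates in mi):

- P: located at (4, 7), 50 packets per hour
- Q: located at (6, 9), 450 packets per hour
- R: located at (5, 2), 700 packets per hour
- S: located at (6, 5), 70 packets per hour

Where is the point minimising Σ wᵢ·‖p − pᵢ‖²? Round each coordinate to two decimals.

(5.37, 4.84)

The minimiser of Σwᵢ‖p−pᵢ‖² is the weighted centroid p* = (Σwᵢpᵢ)/(Σwᵢ).
Σwᵢ = 1270.
Σwᵢxᵢ = 50·4 + 450·6 + 700·5 + 70·6 = 6820.
Σwᵢyᵢ = 50·7 + 450·9 + 700·2 + 70·5 = 6150.
x* = 6820/1270 = 5.37, y* = 6150/1270 = 4.84.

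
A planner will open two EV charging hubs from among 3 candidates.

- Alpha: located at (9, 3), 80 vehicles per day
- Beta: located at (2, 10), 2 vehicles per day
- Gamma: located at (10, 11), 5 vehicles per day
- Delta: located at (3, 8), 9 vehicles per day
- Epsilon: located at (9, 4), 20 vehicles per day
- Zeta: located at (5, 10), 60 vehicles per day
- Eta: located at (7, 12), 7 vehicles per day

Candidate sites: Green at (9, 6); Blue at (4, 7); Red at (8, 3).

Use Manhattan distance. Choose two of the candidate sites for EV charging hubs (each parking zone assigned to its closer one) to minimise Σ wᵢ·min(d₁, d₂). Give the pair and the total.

Evaluate every pair (each demand assigned to the nearer of the two):
  {Blue, Red}: total = 494
  {Green, Blue}: total = 634
  {Green, Red}: total = 780
Best pair: {Blue, Red} with total 494.

{Blue, Red}, total 494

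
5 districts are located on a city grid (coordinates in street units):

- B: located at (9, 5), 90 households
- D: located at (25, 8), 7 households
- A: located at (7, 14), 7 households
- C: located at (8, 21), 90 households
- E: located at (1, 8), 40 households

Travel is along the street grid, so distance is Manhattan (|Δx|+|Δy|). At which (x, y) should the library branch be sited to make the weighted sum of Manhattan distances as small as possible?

Manhattan distance separates: Σwᵢ(|x−xᵢ|+|y−yᵢ|) = Σwᵢ|x−xᵢ| + Σwᵢ|y−yᵢ|, so x and y are optimised independently as 1-D weighted medians.
Total weight W = 234; half = 117.
x-coordinate, sorted with cumulative weight:
  x=1 (E, w=40) cum 40
  x=7 (A, w=7) cum 47
  x=8 (C, w=90) cum 137  ← median
  x=9 (B, w=90) cum 227
  x=25 (D, w=7) cum 234
⇒ x* = 8
y-coordinate, sorted with cumulative weight:
  y=5 (B, w=90) cum 90
  y=8 (D, w=7) cum 97
  y=8 (E, w=40) cum 137  ← median
  y=14 (A, w=7) cum 144
  y=21 (C, w=90) cum 234
⇒ y* = 8

(8, 8)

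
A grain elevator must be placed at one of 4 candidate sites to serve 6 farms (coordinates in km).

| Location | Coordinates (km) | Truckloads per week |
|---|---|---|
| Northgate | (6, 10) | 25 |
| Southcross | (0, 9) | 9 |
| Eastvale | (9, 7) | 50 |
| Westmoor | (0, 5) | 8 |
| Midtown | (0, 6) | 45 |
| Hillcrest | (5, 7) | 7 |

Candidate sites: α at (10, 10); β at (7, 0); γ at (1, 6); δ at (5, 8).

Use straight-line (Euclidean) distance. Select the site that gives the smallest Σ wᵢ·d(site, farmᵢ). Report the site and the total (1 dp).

Total weighted distance at each candidate:
  α (10, 10): total = 963.5
  β (7, 0): total = 1252.5
  γ (1, 6): total = 676.8
  δ (5, 8): total = 603.9
Minimum is at δ with total 603.9 km.

δ, total 603.9 km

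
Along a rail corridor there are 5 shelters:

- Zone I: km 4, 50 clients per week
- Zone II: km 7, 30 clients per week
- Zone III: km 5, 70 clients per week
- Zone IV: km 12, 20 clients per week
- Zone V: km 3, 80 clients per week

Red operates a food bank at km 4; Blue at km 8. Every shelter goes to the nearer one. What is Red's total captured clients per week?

200

The indifferent point is the midpoint (4+8)/2 = 6; shelters left of it (closer to Red at 4) go to Red, those right go to Blue.
  Zone V at 3 (w=80) → Red
  Zone I at 4 (w=50) → Red
  Zone III at 5 (w=70) → Red
  Zone II at 7 (w=30) → Blue
  Zone IV at 12 (w=20) → Blue
Red captures 200; Blue captures 50.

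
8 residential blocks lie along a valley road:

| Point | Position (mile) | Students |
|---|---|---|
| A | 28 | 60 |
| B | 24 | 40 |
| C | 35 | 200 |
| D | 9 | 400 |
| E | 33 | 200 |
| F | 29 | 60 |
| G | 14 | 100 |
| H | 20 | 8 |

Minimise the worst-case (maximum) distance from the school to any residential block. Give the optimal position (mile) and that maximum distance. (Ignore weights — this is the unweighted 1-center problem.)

location 22, max distance 13

The 1-center on a line is the midpoint of the two extreme points: leftmost at 9, rightmost at 35.
Optimal location = (9 + 35)/2 = 22; maximum distance = (35 − 9)/2 = 13.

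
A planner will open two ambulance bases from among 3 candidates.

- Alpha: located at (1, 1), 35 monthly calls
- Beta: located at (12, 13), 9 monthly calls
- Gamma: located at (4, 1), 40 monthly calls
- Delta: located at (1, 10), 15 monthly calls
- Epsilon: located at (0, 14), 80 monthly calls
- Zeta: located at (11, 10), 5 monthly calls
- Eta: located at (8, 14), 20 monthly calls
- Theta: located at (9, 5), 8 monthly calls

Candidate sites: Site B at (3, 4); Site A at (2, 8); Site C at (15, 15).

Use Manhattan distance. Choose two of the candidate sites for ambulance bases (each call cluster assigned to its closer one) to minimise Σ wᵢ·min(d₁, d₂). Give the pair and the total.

{Site B, Site A}, total 1506

Evaluate every pair (each demand assigned to the nearer of the two):
  {Site B, Site A}: total = 1506
  {Site A, Site C}: total = 1655
  {Site B, Site C}: total = 1801
Best pair: {Site B, Site A} with total 1506.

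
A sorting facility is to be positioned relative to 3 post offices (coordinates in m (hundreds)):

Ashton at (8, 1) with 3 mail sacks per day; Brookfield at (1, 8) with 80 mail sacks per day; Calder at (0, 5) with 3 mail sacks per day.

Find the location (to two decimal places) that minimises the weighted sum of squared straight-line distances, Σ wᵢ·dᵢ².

(1.21, 7.65)

The minimiser of Σwᵢ‖p−pᵢ‖² is the weighted centroid p* = (Σwᵢpᵢ)/(Σwᵢ).
Σwᵢ = 86.
Σwᵢxᵢ = 3·8 + 80·1 + 3·0 = 104.
Σwᵢyᵢ = 3·1 + 80·8 + 3·5 = 658.
x* = 104/86 = 1.21, y* = 658/86 = 7.65.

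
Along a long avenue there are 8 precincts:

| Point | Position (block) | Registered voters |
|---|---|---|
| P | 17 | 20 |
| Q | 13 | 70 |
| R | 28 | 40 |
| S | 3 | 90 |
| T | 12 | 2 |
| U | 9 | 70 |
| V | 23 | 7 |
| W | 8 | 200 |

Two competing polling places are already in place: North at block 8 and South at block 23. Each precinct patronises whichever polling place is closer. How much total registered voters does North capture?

432

The indifferent point is the midpoint (8+23)/2 = 15.5; precincts left of it (closer to North at 8) go to North, those right go to South.
  S at 3 (w=90) → North
  W at 8 (w=200) → North
  U at 9 (w=70) → North
  T at 12 (w=2) → North
  Q at 13 (w=70) → North
  P at 17 (w=20) → South
  V at 23 (w=7) → South
  R at 28 (w=40) → South
North captures 432; South captures 67.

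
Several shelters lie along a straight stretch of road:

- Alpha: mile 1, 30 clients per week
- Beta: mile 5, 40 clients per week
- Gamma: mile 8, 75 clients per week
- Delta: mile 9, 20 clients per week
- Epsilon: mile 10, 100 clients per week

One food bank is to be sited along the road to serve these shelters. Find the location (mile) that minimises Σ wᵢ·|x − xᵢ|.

For a sum of weighted absolute distances on a line, the optimum is the weighted median (not the mean). Total weight W = 265; half-weight = 132.5.
Sort by position and accumulate weight:
  mile 1 (Alpha, w=30) → cum 30
  mile 5 (Beta, w=40) → cum 70
  mile 8 (Gamma, w=75) → cum 145  ≥ 132.5 → median here
  mile 9 (Delta, w=20) → cum 165
  mile 10 (Epsilon, w=100) → cum 265
Optimal location: mile 8.

x = 8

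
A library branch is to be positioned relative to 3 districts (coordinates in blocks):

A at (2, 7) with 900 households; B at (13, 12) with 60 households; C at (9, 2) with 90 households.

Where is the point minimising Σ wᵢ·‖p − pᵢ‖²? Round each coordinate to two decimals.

The minimiser of Σwᵢ‖p−pᵢ‖² is the weighted centroid p* = (Σwᵢpᵢ)/(Σwᵢ).
Σwᵢ = 1050.
Σwᵢxᵢ = 900·2 + 60·13 + 90·9 = 3390.
Σwᵢyᵢ = 900·7 + 60·12 + 90·2 = 7200.
x* = 3390/1050 = 3.23, y* = 7200/1050 = 6.86.

(3.23, 6.86)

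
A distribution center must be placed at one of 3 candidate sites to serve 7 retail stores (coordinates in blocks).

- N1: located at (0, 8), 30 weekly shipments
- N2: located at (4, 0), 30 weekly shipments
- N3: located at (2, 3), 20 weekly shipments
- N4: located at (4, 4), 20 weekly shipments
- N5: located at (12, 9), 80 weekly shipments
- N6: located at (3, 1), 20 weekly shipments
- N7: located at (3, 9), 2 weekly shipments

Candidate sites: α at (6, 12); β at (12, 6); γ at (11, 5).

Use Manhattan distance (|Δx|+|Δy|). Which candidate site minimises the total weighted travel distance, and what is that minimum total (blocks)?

γ, total 1824 blocks

Total weighted distance at each candidate:
  α (6, 12): total = 2192
  β (12, 6): total = 1844
  γ (11, 5): total = 1824
Minimum is at γ with total 1824 blocks.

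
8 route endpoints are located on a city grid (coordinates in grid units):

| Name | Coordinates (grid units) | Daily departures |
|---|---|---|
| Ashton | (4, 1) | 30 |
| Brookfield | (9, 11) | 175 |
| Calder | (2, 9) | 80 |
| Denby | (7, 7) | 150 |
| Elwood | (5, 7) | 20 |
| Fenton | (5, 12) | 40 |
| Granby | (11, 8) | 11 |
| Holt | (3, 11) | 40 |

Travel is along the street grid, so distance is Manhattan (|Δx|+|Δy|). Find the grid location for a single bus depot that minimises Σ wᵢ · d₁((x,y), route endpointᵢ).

(7, 9)

Manhattan distance separates: Σwᵢ(|x−xᵢ|+|y−yᵢ|) = Σwᵢ|x−xᵢ| + Σwᵢ|y−yᵢ|, so x and y are optimised independently as 1-D weighted medians.
Total weight W = 546; half = 273.
x-coordinate, sorted with cumulative weight:
  x=2 (Calder, w=80) cum 80
  x=3 (Holt, w=40) cum 120
  x=4 (Ashton, w=30) cum 150
  x=5 (Elwood, w=20) cum 170
  x=5 (Fenton, w=40) cum 210
  x=7 (Denby, w=150) cum 360  ← median
  x=9 (Brookfield, w=175) cum 535
  x=11 (Granby, w=11) cum 546
⇒ x* = 7
y-coordinate, sorted with cumulative weight:
  y=1 (Ashton, w=30) cum 30
  y=7 (Denby, w=150) cum 180
  y=7 (Elwood, w=20) cum 200
  y=8 (Granby, w=11) cum 211
  y=9 (Calder, w=80) cum 291  ← median
  y=11 (Brookfield, w=175) cum 466
  y=11 (Holt, w=40) cum 506
  y=12 (Fenton, w=40) cum 546
⇒ y* = 9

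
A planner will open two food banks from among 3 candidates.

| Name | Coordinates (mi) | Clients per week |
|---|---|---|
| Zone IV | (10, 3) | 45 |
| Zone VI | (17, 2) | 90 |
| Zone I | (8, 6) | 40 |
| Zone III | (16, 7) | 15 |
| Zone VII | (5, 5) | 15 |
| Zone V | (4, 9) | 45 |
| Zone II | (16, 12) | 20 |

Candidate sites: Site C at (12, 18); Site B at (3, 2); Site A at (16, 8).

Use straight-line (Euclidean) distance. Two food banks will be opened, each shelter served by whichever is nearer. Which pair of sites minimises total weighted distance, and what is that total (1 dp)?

Evaluate every pair (each demand assigned to the nearer of the two):
  {Site B, Site A}: total = 1589.1
  {Site C, Site A}: total = 2036.7
  {Site C, Site B}: total = 2526.4
Best pair: {Site B, Site A} with total 1589.1.

{Site B, Site A}, total 1589.1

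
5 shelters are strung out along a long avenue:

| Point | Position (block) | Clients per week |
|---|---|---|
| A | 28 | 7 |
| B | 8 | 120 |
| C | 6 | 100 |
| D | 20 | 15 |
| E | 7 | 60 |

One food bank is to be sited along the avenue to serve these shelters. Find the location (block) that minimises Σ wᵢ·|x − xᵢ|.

x = 7

For a sum of weighted absolute distances on a line, the optimum is the weighted median (not the mean). Total weight W = 302; half-weight = 151.
Sort by position and accumulate weight:
  block 6 (C, w=100) → cum 100
  block 7 (E, w=60) → cum 160  ≥ 151 → median here
  block 8 (B, w=120) → cum 280
  block 20 (D, w=15) → cum 295
  block 28 (A, w=7) → cum 302
Optimal location: block 7.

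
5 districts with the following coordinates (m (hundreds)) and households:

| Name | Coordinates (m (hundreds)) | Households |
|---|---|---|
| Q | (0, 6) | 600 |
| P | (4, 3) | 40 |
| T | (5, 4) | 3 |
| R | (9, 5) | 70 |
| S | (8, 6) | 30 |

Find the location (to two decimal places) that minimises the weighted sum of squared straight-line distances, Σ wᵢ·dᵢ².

(1.41, 5.74)

The minimiser of Σwᵢ‖p−pᵢ‖² is the weighted centroid p* = (Σwᵢpᵢ)/(Σwᵢ).
Σwᵢ = 743.
Σwᵢxᵢ = 600·0 + 40·4 + 3·5 + 70·9 + 30·8 = 1045.
Σwᵢyᵢ = 600·6 + 40·3 + 3·4 + 70·5 + 30·6 = 4262.
x* = 1045/743 = 1.41, y* = 4262/743 = 5.74.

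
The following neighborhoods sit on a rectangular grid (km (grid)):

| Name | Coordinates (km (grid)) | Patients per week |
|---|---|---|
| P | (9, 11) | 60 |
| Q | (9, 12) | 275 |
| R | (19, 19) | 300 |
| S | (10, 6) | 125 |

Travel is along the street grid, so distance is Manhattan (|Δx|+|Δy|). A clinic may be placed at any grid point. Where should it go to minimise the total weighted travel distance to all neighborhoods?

(10, 12)

Manhattan distance separates: Σwᵢ(|x−xᵢ|+|y−yᵢ|) = Σwᵢ|x−xᵢ| + Σwᵢ|y−yᵢ|, so x and y are optimised independently as 1-D weighted medians.
Total weight W = 760; half = 380.
x-coordinate, sorted with cumulative weight:
  x=9 (P, w=60) cum 60
  x=9 (Q, w=275) cum 335
  x=10 (S, w=125) cum 460  ← median
  x=19 (R, w=300) cum 760
⇒ x* = 10
y-coordinate, sorted with cumulative weight:
  y=6 (S, w=125) cum 125
  y=11 (P, w=60) cum 185
  y=12 (Q, w=275) cum 460  ← median
  y=19 (R, w=300) cum 760
⇒ y* = 12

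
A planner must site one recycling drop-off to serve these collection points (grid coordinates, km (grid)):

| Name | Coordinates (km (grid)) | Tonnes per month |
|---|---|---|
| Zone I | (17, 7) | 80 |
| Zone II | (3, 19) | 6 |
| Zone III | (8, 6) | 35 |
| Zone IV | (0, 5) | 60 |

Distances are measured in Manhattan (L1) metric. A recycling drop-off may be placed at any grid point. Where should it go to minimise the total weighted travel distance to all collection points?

Manhattan distance separates: Σwᵢ(|x−xᵢ|+|y−yᵢ|) = Σwᵢ|x−xᵢ| + Σwᵢ|y−yᵢ|, so x and y are optimised independently as 1-D weighted medians.
Total weight W = 181; half = 90.5.
x-coordinate, sorted with cumulative weight:
  x=0 (Zone IV, w=60) cum 60
  x=3 (Zone II, w=6) cum 66
  x=8 (Zone III, w=35) cum 101  ← median
  x=17 (Zone I, w=80) cum 181
⇒ x* = 8
y-coordinate, sorted with cumulative weight:
  y=5 (Zone IV, w=60) cum 60
  y=6 (Zone III, w=35) cum 95  ← median
  y=7 (Zone I, w=80) cum 175
  y=19 (Zone II, w=6) cum 181
⇒ y* = 6

(8, 6)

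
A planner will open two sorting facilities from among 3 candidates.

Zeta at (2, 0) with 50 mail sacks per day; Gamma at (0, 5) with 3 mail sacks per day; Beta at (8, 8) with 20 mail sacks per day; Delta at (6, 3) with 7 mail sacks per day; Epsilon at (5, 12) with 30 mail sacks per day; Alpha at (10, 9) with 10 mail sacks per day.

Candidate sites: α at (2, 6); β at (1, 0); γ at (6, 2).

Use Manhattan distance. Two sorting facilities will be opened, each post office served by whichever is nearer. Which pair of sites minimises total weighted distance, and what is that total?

Evaluate every pair (each demand assigned to the nearer of the two):
  {α, β}: total = 648
  {β, γ}: total = 675
  {α, γ}: total = 856
Best pair: {α, β} with total 648.

{α, β}, total 648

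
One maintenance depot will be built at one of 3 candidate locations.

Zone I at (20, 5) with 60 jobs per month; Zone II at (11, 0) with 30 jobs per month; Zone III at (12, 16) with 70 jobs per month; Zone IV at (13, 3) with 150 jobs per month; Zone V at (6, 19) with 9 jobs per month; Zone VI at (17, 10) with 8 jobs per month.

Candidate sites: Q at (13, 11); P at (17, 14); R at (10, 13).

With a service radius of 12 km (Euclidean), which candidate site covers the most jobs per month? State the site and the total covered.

Q, covering 327

Coverage radius r = 12 km; a point is covered iff (Δx)²+(Δy)² ≤ 12² = 144.
  Q (13, 11): covers {Zone I, Zone II, Zone III, Zone IV, Zone V, Zone VI} → 327
  P (17, 14): covers {Zone I, Zone III, Zone IV, Zone VI} → 288
  R (10, 13): covers {Zone III, Zone IV, Zone V, Zone VI} → 237
Maximum coverage at Q: 327 jobs per month.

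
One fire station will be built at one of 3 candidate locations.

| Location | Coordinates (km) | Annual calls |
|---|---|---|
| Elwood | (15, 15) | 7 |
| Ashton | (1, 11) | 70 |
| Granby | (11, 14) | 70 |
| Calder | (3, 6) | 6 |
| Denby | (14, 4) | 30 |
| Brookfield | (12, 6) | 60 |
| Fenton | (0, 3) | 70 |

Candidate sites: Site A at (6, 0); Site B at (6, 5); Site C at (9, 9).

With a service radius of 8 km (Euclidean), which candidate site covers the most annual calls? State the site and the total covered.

Site B, covering 206

Coverage radius r = 8 km; a point is covered iff (Δx)²+(Δy)² ≤ 8² = 64.
  Site A (6, 0): covers {Calder, Fenton} → 76
  Site B (6, 5): covers {Ashton, Calder, Brookfield, Fenton} → 206
  Site C (9, 9): covers {Granby, Calder, Denby, Brookfield} → 166
Maximum coverage at Site B: 206 annual calls.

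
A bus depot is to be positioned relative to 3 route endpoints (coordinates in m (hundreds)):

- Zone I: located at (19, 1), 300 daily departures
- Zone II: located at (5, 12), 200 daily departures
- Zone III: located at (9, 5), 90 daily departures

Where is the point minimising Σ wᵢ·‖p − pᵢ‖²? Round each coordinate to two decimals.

The minimiser of Σwᵢ‖p−pᵢ‖² is the weighted centroid p* = (Σwᵢpᵢ)/(Σwᵢ).
Σwᵢ = 590.
Σwᵢxᵢ = 300·19 + 200·5 + 90·9 = 7510.
Σwᵢyᵢ = 300·1 + 200·12 + 90·5 = 3150.
x* = 7510/590 = 12.73, y* = 3150/590 = 5.34.

(12.73, 5.34)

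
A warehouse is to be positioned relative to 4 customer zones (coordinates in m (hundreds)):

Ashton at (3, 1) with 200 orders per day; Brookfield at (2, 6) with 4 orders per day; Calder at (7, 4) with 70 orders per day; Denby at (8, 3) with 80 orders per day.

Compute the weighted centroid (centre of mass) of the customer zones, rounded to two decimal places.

The minimiser of Σwᵢ‖p−pᵢ‖² is the weighted centroid p* = (Σwᵢpᵢ)/(Σwᵢ).
Σwᵢ = 354.
Σwᵢxᵢ = 200·3 + 4·2 + 70·7 + 80·8 = 1738.
Σwᵢyᵢ = 200·1 + 4·6 + 70·4 + 80·3 = 744.
x* = 1738/354 = 4.91, y* = 744/354 = 2.10.

(4.91, 2.10)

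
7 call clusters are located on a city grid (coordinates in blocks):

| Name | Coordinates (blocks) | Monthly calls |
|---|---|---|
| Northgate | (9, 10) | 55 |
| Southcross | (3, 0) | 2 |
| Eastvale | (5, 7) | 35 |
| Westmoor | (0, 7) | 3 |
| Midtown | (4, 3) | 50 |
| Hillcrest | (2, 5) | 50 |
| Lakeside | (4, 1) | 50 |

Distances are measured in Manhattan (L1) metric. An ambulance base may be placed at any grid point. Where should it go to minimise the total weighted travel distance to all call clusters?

(4, 5)

Manhattan distance separates: Σwᵢ(|x−xᵢ|+|y−yᵢ|) = Σwᵢ|x−xᵢ| + Σwᵢ|y−yᵢ|, so x and y are optimised independently as 1-D weighted medians.
Total weight W = 245; half = 122.5.
x-coordinate, sorted with cumulative weight:
  x=0 (Westmoor, w=3) cum 3
  x=2 (Hillcrest, w=50) cum 53
  x=3 (Southcross, w=2) cum 55
  x=4 (Midtown, w=50) cum 105
  x=4 (Lakeside, w=50) cum 155  ← median
  x=5 (Eastvale, w=35) cum 190
  x=9 (Northgate, w=55) cum 245
⇒ x* = 4
y-coordinate, sorted with cumulative weight:
  y=0 (Southcross, w=2) cum 2
  y=1 (Lakeside, w=50) cum 52
  y=3 (Midtown, w=50) cum 102
  y=5 (Hillcrest, w=50) cum 152  ← median
  y=7 (Eastvale, w=35) cum 187
  y=7 (Westmoor, w=3) cum 190
  y=10 (Northgate, w=55) cum 245
⇒ y* = 5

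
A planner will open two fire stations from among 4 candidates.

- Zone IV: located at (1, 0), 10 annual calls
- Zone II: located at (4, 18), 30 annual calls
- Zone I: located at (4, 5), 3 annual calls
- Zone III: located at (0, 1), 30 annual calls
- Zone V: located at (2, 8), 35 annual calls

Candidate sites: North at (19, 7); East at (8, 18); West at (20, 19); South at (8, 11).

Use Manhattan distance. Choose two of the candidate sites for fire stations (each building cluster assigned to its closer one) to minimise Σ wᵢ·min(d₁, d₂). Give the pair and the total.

{East, South}, total 1185

Evaluate every pair (each demand assigned to the nearer of the two):
  {East, South}: total = 1185
  {North, South}: total = 1395
  {West, South}: total = 1395
  {North, East}: total = 1731
  {East, West}: total = 1731
  {North, West}: total = 2191
Best pair: {East, South} with total 1185.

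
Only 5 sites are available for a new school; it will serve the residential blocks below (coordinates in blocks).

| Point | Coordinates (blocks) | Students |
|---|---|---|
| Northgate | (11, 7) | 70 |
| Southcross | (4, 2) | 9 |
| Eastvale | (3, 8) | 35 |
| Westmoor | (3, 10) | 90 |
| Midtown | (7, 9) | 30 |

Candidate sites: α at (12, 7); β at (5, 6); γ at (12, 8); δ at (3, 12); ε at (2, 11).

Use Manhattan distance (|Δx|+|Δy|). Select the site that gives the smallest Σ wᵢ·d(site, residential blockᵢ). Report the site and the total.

β, total 1365 blocks

Total weighted distance at each candidate:
  α (12, 7): total = 1827
  β (5, 6): total = 1365
  γ (12, 8): total = 1751
  δ (3, 12): total = 1539
  ε (2, 11): total = 1539
Minimum is at β with total 1365 blocks.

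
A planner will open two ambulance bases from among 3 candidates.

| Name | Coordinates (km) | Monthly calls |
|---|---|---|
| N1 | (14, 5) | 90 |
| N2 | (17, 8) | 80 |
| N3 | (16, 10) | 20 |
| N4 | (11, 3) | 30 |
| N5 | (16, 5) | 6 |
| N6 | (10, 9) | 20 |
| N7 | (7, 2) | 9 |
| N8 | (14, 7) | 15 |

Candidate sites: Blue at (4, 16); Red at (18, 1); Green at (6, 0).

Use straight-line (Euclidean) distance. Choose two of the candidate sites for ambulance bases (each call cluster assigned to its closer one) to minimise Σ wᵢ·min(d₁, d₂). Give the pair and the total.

Evaluate every pair (each demand assigned to the nearer of the two):
  {Red, Green}: total = 1786.2
  {Blue, Red}: total = 1896.4
  {Blue, Green}: total = 2811.5
Best pair: {Red, Green} with total 1786.2.

{Red, Green}, total 1786.2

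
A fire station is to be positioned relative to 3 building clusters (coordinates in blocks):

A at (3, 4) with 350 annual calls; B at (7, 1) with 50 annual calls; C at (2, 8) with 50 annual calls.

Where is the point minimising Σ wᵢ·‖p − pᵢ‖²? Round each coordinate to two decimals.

(3.33, 4.11)

The minimiser of Σwᵢ‖p−pᵢ‖² is the weighted centroid p* = (Σwᵢpᵢ)/(Σwᵢ).
Σwᵢ = 450.
Σwᵢxᵢ = 350·3 + 50·7 + 50·2 = 1500.
Σwᵢyᵢ = 350·4 + 50·1 + 50·8 = 1850.
x* = 1500/450 = 3.33, y* = 1850/450 = 4.11.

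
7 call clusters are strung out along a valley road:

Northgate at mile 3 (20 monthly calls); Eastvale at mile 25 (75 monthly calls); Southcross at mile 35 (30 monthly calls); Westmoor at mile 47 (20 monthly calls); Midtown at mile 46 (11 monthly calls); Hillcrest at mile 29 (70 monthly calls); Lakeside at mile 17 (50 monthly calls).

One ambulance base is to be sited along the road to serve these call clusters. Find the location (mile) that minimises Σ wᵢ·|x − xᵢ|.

For a sum of weighted absolute distances on a line, the optimum is the weighted median (not the mean). Total weight W = 276; half-weight = 138.
Sort by position and accumulate weight:
  mile 3 (Northgate, w=20) → cum 20
  mile 17 (Lakeside, w=50) → cum 70
  mile 25 (Eastvale, w=75) → cum 145  ≥ 138 → median here
  mile 29 (Hillcrest, w=70) → cum 215
  mile 35 (Southcross, w=30) → cum 245
  mile 46 (Midtown, w=11) → cum 256
  mile 47 (Westmoor, w=20) → cum 276
Optimal location: mile 25.

x = 25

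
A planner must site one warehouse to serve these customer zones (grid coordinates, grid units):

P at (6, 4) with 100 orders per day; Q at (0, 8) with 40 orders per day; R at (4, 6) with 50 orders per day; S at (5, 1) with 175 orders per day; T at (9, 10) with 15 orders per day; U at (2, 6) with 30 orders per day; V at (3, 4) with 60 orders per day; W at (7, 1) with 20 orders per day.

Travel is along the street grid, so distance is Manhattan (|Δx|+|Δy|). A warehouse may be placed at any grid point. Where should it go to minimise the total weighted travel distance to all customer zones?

Manhattan distance separates: Σwᵢ(|x−xᵢ|+|y−yᵢ|) = Σwᵢ|x−xᵢ| + Σwᵢ|y−yᵢ|, so x and y are optimised independently as 1-D weighted medians.
Total weight W = 490; half = 245.
x-coordinate, sorted with cumulative weight:
  x=0 (Q, w=40) cum 40
  x=2 (U, w=30) cum 70
  x=3 (V, w=60) cum 130
  x=4 (R, w=50) cum 180
  x=5 (S, w=175) cum 355  ← median
  x=6 (P, w=100) cum 455
  x=7 (W, w=20) cum 475
  x=9 (T, w=15) cum 490
⇒ x* = 5
y-coordinate, sorted with cumulative weight:
  y=1 (S, w=175) cum 175
  y=1 (W, w=20) cum 195
  y=4 (P, w=100) cum 295  ← median
  y=4 (V, w=60) cum 355
  y=6 (R, w=50) cum 405
  y=6 (U, w=30) cum 435
  y=8 (Q, w=40) cum 475
  y=10 (T, w=15) cum 490
⇒ y* = 4

(5, 4)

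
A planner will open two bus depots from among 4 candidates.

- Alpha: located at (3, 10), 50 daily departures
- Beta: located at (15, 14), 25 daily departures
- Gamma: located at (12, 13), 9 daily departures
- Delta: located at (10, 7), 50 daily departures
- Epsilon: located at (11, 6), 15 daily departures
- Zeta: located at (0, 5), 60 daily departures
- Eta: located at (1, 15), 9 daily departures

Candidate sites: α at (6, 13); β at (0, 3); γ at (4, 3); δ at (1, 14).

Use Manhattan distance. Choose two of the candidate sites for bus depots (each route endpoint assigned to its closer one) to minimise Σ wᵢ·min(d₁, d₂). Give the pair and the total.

Evaluate every pair (each demand assigned to the nearer of the two):
  {α, β}: total = 1467
  {α, γ}: total = 1677
  {γ, δ}: total = 1777
  {β, δ}: total = 1797
  {α, δ}: total = 1893
  {β, γ}: total = 1999
Best pair: {α, β} with total 1467.

{α, β}, total 1467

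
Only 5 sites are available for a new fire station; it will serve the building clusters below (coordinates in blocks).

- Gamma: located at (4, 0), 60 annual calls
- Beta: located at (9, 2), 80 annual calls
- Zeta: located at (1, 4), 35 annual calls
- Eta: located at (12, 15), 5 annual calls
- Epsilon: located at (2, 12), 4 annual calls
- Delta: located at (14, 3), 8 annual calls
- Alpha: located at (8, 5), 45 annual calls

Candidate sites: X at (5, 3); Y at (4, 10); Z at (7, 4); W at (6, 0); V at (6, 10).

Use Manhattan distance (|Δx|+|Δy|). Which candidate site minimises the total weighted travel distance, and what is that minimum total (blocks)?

Total weighted distance at each candidate:
  X (5, 3): total = 1255
  Y (4, 10): total = 2577
  Z (7, 4): total = 1236
  W (6, 0): total = 1407
  V (6, 10): total = 2499
Minimum is at Z with total 1236 blocks.

Z, total 1236 blocks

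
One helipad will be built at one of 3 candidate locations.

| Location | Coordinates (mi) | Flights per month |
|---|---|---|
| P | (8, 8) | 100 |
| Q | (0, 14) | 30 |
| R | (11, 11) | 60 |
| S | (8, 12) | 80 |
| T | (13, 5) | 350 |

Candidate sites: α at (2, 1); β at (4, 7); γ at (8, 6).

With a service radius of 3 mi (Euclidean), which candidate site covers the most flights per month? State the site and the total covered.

Coverage radius r = 3 mi; a point is covered iff (Δx)²+(Δy)² ≤ 3² = 9.
  α (2, 1): covers {none} → 0
  β (4, 7): covers {none} → 0
  γ (8, 6): covers {P} → 100
Maximum coverage at γ: 100 flights per month.

γ, covering 100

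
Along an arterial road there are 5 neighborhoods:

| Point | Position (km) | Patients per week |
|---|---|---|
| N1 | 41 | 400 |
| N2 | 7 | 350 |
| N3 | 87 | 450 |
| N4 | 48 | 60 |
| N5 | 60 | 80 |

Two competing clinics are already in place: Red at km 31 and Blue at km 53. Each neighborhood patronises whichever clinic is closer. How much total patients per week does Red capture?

The indifferent point is the midpoint (31+53)/2 = 42; neighborhoods left of it (closer to Red at 31) go to Red, those right go to Blue.
  N2 at 7 (w=350) → Red
  N1 at 41 (w=400) → Red
  N4 at 48 (w=60) → Blue
  N5 at 60 (w=80) → Blue
  N3 at 87 (w=450) → Blue
Red captures 750; Blue captures 590.

750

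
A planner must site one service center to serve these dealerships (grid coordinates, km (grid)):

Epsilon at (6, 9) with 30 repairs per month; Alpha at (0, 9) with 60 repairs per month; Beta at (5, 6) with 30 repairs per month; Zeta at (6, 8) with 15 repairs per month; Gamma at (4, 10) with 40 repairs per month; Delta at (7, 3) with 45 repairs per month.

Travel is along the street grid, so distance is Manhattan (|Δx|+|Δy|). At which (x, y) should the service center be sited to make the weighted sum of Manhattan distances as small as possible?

(5, 9)

Manhattan distance separates: Σwᵢ(|x−xᵢ|+|y−yᵢ|) = Σwᵢ|x−xᵢ| + Σwᵢ|y−yᵢ|, so x and y are optimised independently as 1-D weighted medians.
Total weight W = 220; half = 110.
x-coordinate, sorted with cumulative weight:
  x=0 (Alpha, w=60) cum 60
  x=4 (Gamma, w=40) cum 100
  x=5 (Beta, w=30) cum 130  ← median
  x=6 (Epsilon, w=30) cum 160
  x=6 (Zeta, w=15) cum 175
  x=7 (Delta, w=45) cum 220
⇒ x* = 5
y-coordinate, sorted with cumulative weight:
  y=3 (Delta, w=45) cum 45
  y=6 (Beta, w=30) cum 75
  y=8 (Zeta, w=15) cum 90
  y=9 (Epsilon, w=30) cum 120  ← median
  y=9 (Alpha, w=60) cum 180
  y=10 (Gamma, w=40) cum 220
⇒ y* = 9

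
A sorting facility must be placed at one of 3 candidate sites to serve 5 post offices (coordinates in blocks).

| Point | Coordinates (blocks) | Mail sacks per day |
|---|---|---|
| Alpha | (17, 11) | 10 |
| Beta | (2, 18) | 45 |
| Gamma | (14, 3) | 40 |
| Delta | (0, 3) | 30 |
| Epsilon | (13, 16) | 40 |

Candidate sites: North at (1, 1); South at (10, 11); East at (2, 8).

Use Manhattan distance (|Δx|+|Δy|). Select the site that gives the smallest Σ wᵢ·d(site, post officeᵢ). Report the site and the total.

South, total 2085 blocks

Total weighted distance at each candidate:
  North (1, 1): total = 2840
  South (10, 11): total = 2085
  East (2, 8): total = 2280
Minimum is at South with total 2085 blocks.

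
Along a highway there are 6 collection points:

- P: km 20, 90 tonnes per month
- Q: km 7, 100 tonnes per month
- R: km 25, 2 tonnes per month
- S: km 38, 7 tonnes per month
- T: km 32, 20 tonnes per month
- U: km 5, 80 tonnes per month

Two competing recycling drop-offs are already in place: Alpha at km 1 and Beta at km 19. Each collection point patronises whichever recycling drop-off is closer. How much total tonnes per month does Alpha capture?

The indifferent point is the midpoint (1+19)/2 = 10; collection points left of it (closer to Alpha at 1) go to Alpha, those right go to Beta.
  U at 5 (w=80) → Alpha
  Q at 7 (w=100) → Alpha
  P at 20 (w=90) → Beta
  R at 25 (w=2) → Beta
  T at 32 (w=20) → Beta
  S at 38 (w=7) → Beta
Alpha captures 180; Beta captures 119.

180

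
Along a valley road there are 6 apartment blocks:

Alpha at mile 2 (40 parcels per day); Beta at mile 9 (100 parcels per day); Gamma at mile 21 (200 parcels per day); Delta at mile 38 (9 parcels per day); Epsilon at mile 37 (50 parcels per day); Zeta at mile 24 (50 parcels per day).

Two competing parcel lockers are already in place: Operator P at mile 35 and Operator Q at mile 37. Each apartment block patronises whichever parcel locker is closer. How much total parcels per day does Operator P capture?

The indifferent point is the midpoint (35+37)/2 = 36; apartment blocks left of it (closer to Operator P at 35) go to Operator P, those right go to Operator Q.
  Alpha at 2 (w=40) → Operator P
  Beta at 9 (w=100) → Operator P
  Gamma at 21 (w=200) → Operator P
  Zeta at 24 (w=50) → Operator P
  Epsilon at 37 (w=50) → Operator Q
  Delta at 38 (w=9) → Operator Q
Operator P captures 390; Operator Q captures 59.

390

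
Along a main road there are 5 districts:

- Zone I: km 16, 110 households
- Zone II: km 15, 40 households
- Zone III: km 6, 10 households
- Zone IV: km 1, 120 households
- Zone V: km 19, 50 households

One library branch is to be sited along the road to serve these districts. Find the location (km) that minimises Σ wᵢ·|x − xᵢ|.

x = 15

For a sum of weighted absolute distances on a line, the optimum is the weighted median (not the mean). Total weight W = 330; half-weight = 165.
Sort by position and accumulate weight:
  km 1 (Zone IV, w=120) → cum 120
  km 6 (Zone III, w=10) → cum 130
  km 15 (Zone II, w=40) → cum 170  ≥ 165 → median here
  km 16 (Zone I, w=110) → cum 280
  km 19 (Zone V, w=50) → cum 330
Optimal location: km 15.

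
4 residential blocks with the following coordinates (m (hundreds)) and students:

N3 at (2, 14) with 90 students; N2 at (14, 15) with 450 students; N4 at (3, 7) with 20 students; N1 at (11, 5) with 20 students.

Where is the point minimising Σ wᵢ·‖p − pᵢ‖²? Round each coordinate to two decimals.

(11.66, 14.22)

The minimiser of Σwᵢ‖p−pᵢ‖² is the weighted centroid p* = (Σwᵢpᵢ)/(Σwᵢ).
Σwᵢ = 580.
Σwᵢxᵢ = 90·2 + 450·14 + 20·3 + 20·11 = 6760.
Σwᵢyᵢ = 90·14 + 450·15 + 20·7 + 20·5 = 8250.
x* = 6760/580 = 11.66, y* = 8250/580 = 14.22.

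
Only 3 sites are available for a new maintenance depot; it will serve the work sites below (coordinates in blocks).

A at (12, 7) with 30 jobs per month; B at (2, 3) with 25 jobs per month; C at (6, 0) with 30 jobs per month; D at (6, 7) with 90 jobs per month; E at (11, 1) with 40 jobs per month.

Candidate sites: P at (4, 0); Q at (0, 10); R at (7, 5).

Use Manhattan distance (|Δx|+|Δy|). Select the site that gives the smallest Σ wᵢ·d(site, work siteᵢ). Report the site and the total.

Total weighted distance at each candidate:
  P (4, 0): total = 1765
  Q (0, 10): total = 2765
  R (7, 5): total = 1155
Minimum is at R with total 1155 blocks.

R, total 1155 blocks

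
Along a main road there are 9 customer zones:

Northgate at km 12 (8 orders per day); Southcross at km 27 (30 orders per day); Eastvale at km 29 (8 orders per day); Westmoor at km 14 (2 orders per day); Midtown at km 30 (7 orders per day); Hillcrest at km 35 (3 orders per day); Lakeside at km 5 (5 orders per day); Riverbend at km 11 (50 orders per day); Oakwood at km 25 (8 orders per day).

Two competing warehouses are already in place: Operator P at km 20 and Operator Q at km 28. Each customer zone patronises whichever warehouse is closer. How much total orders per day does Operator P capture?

The indifferent point is the midpoint (20+28)/2 = 24; customer zones left of it (closer to Operator P at 20) go to Operator P, those right go to Operator Q.
  Lakeside at 5 (w=5) → Operator P
  Riverbend at 11 (w=50) → Operator P
  Northgate at 12 (w=8) → Operator P
  Westmoor at 14 (w=2) → Operator P
  Oakwood at 25 (w=8) → Operator Q
  Southcross at 27 (w=30) → Operator Q
  Eastvale at 29 (w=8) → Operator Q
  Midtown at 30 (w=7) → Operator Q
  Hillcrest at 35 (w=3) → Operator Q
Operator P captures 65; Operator Q captures 56.

65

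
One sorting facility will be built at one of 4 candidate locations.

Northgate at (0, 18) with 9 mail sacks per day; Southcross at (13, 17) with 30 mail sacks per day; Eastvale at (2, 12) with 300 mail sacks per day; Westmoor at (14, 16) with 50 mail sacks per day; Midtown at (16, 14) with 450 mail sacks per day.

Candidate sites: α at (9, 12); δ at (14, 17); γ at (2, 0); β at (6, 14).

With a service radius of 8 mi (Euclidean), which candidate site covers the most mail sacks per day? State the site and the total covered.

Coverage radius r = 8 mi; a point is covered iff (Δx)²+(Δy)² ≤ 8² = 64.
  α (9, 12): covers {Southcross, Eastvale, Westmoor, Midtown} → 830
  δ (14, 17): covers {Southcross, Westmoor, Midtown} → 530
  γ (2, 0): covers {none} → 0
  β (6, 14): covers {Northgate, Southcross, Eastvale} → 339
Maximum coverage at α: 830 mail sacks per day.

α, covering 830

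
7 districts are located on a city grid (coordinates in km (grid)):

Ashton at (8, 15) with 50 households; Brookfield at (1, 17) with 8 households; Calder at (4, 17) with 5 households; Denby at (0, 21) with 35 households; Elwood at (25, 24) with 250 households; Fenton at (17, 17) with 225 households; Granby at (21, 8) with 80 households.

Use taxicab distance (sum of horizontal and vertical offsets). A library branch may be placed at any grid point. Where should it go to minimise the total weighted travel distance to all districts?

(21, 17)

Manhattan distance separates: Σwᵢ(|x−xᵢ|+|y−yᵢ|) = Σwᵢ|x−xᵢ| + Σwᵢ|y−yᵢ|, so x and y are optimised independently as 1-D weighted medians.
Total weight W = 653; half = 326.5.
x-coordinate, sorted with cumulative weight:
  x=0 (Denby, w=35) cum 35
  x=1 (Brookfield, w=8) cum 43
  x=4 (Calder, w=5) cum 48
  x=8 (Ashton, w=50) cum 98
  x=17 (Fenton, w=225) cum 323
  x=21 (Granby, w=80) cum 403  ← median
  x=25 (Elwood, w=250) cum 653
⇒ x* = 21
y-coordinate, sorted with cumulative weight:
  y=8 (Granby, w=80) cum 80
  y=15 (Ashton, w=50) cum 130
  y=17 (Brookfield, w=8) cum 138
  y=17 (Calder, w=5) cum 143
  y=17 (Fenton, w=225) cum 368  ← median
  y=21 (Denby, w=35) cum 403
  y=24 (Elwood, w=250) cum 653
⇒ y* = 17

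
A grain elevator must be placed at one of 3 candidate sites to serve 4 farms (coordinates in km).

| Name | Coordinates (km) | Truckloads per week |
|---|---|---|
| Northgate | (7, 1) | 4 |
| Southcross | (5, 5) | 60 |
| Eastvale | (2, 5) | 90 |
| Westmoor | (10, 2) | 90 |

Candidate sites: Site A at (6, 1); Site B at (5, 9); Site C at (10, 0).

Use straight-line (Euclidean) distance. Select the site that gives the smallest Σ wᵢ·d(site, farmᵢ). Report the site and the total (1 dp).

Total weighted distance at each candidate:
  Site A (6, 1): total = 1131.6
  Site B (5, 9): total = 1497.2
  Site C (10, 0): total = 1466.0
Minimum is at Site A with total 1131.6 km.

Site A, total 1131.6 km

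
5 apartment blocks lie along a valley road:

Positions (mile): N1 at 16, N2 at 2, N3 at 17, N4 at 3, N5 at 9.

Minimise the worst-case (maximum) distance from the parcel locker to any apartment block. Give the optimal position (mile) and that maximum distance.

The 1-center on a line is the midpoint of the two extreme points: leftmost at 2, rightmost at 17.
Optimal location = (2 + 17)/2 = 9.5; maximum distance = (17 − 2)/2 = 7.5.

location 9.5, max distance 7.5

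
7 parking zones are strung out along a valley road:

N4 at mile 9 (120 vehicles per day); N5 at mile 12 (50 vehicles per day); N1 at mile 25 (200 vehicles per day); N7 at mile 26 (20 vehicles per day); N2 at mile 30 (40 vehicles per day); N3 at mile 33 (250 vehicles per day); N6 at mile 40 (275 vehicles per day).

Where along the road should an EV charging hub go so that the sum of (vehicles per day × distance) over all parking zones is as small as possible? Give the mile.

x = 33

For a sum of weighted absolute distances on a line, the optimum is the weighted median (not the mean). Total weight W = 955; half-weight = 477.5.
Sort by position and accumulate weight:
  mile 9 (N4, w=120) → cum 120
  mile 12 (N5, w=50) → cum 170
  mile 25 (N1, w=200) → cum 370
  mile 26 (N7, w=20) → cum 390
  mile 30 (N2, w=40) → cum 430
  mile 33 (N3, w=250) → cum 680  ≥ 477.5 → median here
  mile 40 (N6, w=275) → cum 955
Optimal location: mile 33.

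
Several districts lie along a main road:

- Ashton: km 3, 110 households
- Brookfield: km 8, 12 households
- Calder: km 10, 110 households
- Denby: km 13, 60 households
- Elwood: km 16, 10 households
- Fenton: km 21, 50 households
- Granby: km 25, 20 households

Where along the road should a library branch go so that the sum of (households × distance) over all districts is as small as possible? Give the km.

x = 10

For a sum of weighted absolute distances on a line, the optimum is the weighted median (not the mean). Total weight W = 372; half-weight = 186.
Sort by position and accumulate weight:
  km 3 (Ashton, w=110) → cum 110
  km 8 (Brookfield, w=12) → cum 122
  km 10 (Calder, w=110) → cum 232  ≥ 186 → median here
  km 13 (Denby, w=60) → cum 292
  km 16 (Elwood, w=10) → cum 302
  km 21 (Fenton, w=50) → cum 352
  km 25 (Granby, w=20) → cum 372
Optimal location: km 10.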